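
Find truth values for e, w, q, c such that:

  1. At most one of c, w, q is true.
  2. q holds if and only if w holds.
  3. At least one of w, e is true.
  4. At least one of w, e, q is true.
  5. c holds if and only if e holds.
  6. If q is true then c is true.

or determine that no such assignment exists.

e=T; w=F; q=F; c=T

  (1) {c, w, q}: 1 true — at most one ✓
  (2) q=F, w=F — same ✓
  (3) {w, e}: 1 true — at least one ✓
  (4) {w, e, q}: 1 true — at least one ✓
  (5) c=T, e=T — same ✓
  (6) q=F ⇒ c: vacuous ✓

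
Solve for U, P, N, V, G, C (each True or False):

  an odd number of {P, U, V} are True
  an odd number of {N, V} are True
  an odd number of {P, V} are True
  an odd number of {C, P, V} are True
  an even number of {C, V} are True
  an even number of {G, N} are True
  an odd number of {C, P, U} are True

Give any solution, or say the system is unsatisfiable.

U = False; P = True; N = True; V = False; G = True; C = False

{P, U, V}: 1 true → odd ✓
{N, V}: 1 true → odd ✓
{P, V}: 1 true → odd ✓
{C, P, V}: 1 true → odd ✓
{C, V}: 0 true → even ✓
{G, N}: 2 true → even ✓
{C, P, U}: 1 true → odd ✓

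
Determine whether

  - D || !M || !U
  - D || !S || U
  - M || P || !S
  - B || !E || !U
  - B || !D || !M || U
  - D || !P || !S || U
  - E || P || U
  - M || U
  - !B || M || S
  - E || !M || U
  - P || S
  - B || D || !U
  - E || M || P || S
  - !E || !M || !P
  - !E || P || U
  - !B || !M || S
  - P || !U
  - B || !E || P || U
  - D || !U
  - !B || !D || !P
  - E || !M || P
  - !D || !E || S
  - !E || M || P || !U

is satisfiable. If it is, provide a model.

Set M = False.
  then (M || U) forces U = True.
  then (P || !U) forces P = True.
  then (D || !U) forces D = True.
  then (!B || !D || !P) forces B = False.
  then (B || !E || !U) forces E = False.
Set S = False.
All clauses satisfied.

M: False, B: False, E: False, U: True, P: True, S: False, D: True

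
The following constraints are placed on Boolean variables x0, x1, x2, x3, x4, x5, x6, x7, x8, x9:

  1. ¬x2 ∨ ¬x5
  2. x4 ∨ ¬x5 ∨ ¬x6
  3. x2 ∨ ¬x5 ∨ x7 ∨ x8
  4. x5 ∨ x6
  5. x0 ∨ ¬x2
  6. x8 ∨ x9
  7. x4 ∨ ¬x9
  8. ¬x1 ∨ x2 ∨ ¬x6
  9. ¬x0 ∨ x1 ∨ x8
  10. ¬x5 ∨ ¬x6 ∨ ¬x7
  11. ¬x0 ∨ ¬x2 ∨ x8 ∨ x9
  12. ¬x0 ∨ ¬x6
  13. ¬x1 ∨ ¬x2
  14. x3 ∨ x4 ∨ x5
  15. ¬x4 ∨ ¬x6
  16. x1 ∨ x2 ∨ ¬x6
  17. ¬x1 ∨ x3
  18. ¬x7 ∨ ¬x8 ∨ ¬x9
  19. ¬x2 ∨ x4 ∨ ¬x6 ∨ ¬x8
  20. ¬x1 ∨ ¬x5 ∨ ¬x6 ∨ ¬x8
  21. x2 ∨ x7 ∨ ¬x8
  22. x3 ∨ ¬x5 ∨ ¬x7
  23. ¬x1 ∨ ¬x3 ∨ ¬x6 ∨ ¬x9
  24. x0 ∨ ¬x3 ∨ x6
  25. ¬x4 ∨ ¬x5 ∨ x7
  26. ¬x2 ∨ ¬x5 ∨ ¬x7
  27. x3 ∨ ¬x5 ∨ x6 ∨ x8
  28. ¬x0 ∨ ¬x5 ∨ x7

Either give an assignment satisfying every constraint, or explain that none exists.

x0: True; x1: True; x2: False; x3: True; x4: True; x5: True; x6: False; x7: True; x8: True; x9: False

Set x0 = True.
  then (¬x0 ∨ ¬x6) forces x6 = False.
  then (x5 ∨ x6) forces x5 = True.
  then (¬x0 ∨ ¬x5 ∨ x7) forces x7 = True.
  then (¬x2 ∨ ¬x5) forces x2 = False.
  then (x3 ∨ ¬x5 ∨ ¬x7) forces x3 = True.
Set x1 = True.
Set x4 = True.
Set x8 = True.
  then (¬x7 ∨ ¬x8 ∨ ¬x9) forces x9 = False.
All clauses satisfied.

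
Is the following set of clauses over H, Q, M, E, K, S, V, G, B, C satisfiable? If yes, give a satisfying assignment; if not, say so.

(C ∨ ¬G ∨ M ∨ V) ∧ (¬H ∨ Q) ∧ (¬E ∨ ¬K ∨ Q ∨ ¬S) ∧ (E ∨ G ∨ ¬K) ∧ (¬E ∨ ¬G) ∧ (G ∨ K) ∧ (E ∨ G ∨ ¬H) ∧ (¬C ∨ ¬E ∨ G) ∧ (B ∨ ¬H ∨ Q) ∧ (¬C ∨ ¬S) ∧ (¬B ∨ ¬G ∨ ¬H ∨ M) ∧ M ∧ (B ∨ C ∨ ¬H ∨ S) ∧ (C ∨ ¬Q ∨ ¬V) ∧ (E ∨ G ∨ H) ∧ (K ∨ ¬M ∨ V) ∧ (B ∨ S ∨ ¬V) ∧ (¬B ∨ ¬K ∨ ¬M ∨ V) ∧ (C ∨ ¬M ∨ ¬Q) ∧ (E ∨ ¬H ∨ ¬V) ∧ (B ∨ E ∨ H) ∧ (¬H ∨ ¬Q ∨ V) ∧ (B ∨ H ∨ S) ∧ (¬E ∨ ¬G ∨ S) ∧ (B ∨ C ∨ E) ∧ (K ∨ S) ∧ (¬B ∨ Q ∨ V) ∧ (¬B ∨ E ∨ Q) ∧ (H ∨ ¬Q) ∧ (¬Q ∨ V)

H: False, Q: False, M: True, E: True, K: True, S: False, V: True, G: False, B: True, C: False

Unit clause (M) forces M = True.
Set H = False.
  then (H ∨ ¬Q) forces Q = False.
Set E = True.
  then (¬E ∨ ¬G) forces G = False.
  then (G ∨ K) forces K = True.
  then (¬C ∨ ¬E ∨ G) forces C = False.
  then (¬E ∨ ¬K ∨ Q ∨ ¬S) forces S = False.
  then (B ∨ H ∨ S) forces B = True.
  then (¬B ∨ Q ∨ V) forces V = True.
All clauses satisfied.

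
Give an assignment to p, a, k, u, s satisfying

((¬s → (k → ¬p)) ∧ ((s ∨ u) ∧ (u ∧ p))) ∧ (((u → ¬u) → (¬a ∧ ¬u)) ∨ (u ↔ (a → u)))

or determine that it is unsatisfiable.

p = True, a = False, k = True, u = True, s = True

  (¬s → (k → ¬p)) ∧ ((s ∨ u) ∧ (u ∧ p)) = True
    ¬s → (k → ¬p) = True
      ¬s = False
      k → ¬p = False
        ¬p = False
    (s ∨ u) ∧ (u ∧ p) = True
      s ∨ u = True
      u ∧ p = True
  ((u → ¬u) → (¬a ∧ ¬u)) ∨ (u ↔ (a → u)) = True
    (u → ¬u) → (¬a ∧ ¬u) = True
      u → ¬u = False
        ¬u = False
      ¬a ∧ ¬u = False
        ¬a = True
        ¬u = False
    u ↔ (a → u) = True
      a → u = True
Both conjuncts True, so the formula holds.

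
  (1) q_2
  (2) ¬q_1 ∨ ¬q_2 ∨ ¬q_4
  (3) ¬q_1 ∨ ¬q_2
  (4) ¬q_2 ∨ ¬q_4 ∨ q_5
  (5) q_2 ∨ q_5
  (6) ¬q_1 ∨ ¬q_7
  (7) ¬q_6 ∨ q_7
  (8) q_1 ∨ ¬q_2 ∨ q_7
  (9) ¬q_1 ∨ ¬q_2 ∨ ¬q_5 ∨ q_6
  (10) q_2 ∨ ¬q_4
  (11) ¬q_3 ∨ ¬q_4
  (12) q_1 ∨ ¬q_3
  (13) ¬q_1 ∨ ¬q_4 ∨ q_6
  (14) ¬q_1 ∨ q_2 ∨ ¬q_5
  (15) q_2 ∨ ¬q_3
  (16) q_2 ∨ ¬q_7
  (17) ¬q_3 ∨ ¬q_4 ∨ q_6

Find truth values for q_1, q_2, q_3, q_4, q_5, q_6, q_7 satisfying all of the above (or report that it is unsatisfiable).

q_1=F; q_2=T; q_3=F; q_4=T; q_5=T; q_6=F; q_7=T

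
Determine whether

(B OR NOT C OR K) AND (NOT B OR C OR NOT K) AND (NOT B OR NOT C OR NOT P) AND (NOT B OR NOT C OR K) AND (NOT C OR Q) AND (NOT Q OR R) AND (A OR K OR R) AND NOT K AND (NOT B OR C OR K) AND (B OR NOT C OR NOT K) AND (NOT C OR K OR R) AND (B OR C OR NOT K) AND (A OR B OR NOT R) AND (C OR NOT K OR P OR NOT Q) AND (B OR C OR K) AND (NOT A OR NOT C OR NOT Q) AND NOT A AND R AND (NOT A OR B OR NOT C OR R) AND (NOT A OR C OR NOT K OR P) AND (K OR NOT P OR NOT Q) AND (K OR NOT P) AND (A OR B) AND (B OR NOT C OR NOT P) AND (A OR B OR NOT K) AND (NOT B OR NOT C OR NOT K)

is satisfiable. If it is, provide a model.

Case K = True:
  Clause (NOT K) is falsified — contradiction.
Case K = False:
  (NOT A) forces A = False.
  (A OR K OR R) forces R = True.
  (A OR B OR NOT R) forces B = True.
  (NOT B OR NOT C OR K) forces C = False.
  Clause (NOT B OR C OR K) is falsified — contradiction.
Both cases fail, so the formula is unsatisfiable.

Unsatisfiable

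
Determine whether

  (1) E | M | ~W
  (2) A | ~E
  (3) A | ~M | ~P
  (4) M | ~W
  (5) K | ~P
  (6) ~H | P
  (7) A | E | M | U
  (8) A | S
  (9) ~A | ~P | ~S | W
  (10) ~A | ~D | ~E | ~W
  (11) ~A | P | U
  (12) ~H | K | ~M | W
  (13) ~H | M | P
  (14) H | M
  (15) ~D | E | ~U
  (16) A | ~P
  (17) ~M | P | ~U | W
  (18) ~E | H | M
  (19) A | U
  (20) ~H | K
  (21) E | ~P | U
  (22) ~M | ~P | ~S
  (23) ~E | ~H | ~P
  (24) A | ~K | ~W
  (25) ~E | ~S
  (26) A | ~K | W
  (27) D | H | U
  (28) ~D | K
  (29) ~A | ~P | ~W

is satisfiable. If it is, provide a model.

U=T; K=T; A=T; P=T; D=T; W=F; H=F; M=T; E=T; S=F

Set U = True.
Set K = True.
Set A = True.
Set P = True.
  then (~A | ~P | ~W) forces W = False.
  then (~A | ~P | ~S | W) forces S = False.
Set D = True.
  then (~D | E | ~U) forces E = True.
  then (~E | ~H | ~P) forces H = False.
  then (H | M) forces M = True.
All clauses satisfied.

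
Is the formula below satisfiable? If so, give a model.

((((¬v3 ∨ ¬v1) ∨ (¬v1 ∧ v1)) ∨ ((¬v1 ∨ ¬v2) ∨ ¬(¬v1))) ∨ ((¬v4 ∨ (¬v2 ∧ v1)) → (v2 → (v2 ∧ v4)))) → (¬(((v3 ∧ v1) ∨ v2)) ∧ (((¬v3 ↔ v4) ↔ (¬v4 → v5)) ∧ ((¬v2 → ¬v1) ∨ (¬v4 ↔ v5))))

v1 = False; v2 = False; v3 = False; v4 = False; v5 = False

  ((((¬v3 ∨ ¬v1) ∨ (¬v1 ∧ v1)) ∨ ((¬v1 ∨ ¬v2) ∨ ¬(¬v1))) ∨ ((¬v4 ∨ (¬v2 ∧ v1)) → (v2 → (v2 ∧ v4)))) → (¬(((v3 ∧ v1) ∨ v2)) ∧ (((¬v3 ↔ v4) ↔ (¬v4 → v5)) ∧ ((¬v2 → ¬v1) ∨ (¬v4 ↔ v5)))) = True
    (((¬v3 ∨ ¬v1) ∨ (¬v1 ∧ v1)) ∨ ((¬v1 ∨ ¬v2) ∨ ¬(¬v1))) ∨ ((¬v4 ∨ (¬v2 ∧ v1)) → (v2 → (v2 ∧ v4))) = True
      ((¬v3 ∨ ¬v1) ∨ (¬v1 ∧ v1)) ∨ ((¬v1 ∨ ¬v2) ∨ ¬(¬v1)) = True
        (¬v3 ∨ ¬v1) ∨ (¬v1 ∧ v1) = True
          ¬v3 ∨ ¬v1 = True
            ¬v3 = True
            ¬v1 = True
          ¬v1 ∧ v1 = False
            ¬v1 = True
        (¬v1 ∨ ¬v2) ∨ ¬(¬v1) = True
          ¬v1 ∨ ¬v2 = True
            ¬v1 = True
            ¬v2 = True
          ¬(¬v1) = False
            ¬v1 = True
      (¬v4 ∨ (¬v2 ∧ v1)) → (v2 → (v2 ∧ v4)) = True
        ¬v4 ∨ (¬v2 ∧ v1) = True
          ¬v4 = True
          ¬v2 ∧ v1 = False
            ¬v2 = True
        v2 → (v2 ∧ v4) = True
          v2 ∧ v4 = False
    ¬(((v3 ∧ v1) ∨ v2)) ∧ (((¬v3 ↔ v4) ↔ (¬v4 → v5)) ∧ ((¬v2 → ¬v1) ∨ (¬v4 ↔ v5))) = True
      ¬(((v3 ∧ v1) ∨ v2)) = True
        (v3 ∧ v1) ∨ v2 = False
          v3 ∧ v1 = False
      ((¬v3 ↔ v4) ↔ (¬v4 → v5)) ∧ ((¬v2 → ¬v1) ∨ (¬v4 ↔ v5)) = True
        (¬v3 ↔ v4) ↔ (¬v4 → v5) = True
          ¬v3 ↔ v4 = False
            ¬v3 = True
          ¬v4 → v5 = False
            ¬v4 = True
        (¬v2 → ¬v1) ∨ (¬v4 ↔ v5) = True
          ¬v2 → ¬v1 = True
            ¬v2 = True
            ¬v1 = True
          ¬v4 ↔ v5 = False
            ¬v4 = True
The formula evaluates to True.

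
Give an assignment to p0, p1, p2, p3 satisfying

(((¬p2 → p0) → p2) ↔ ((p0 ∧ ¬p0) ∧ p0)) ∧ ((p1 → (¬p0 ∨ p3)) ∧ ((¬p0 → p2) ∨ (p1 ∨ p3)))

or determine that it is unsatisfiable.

p0: True, p1: True, p2: False, p3: True

  ((¬p2 → p0) → p2) ↔ ((p0 ∧ ¬p0) ∧ p0) = True
    (¬p2 → p0) → p2 = False
      ¬p2 → p0 = True
        ¬p2 = True
    (p0 ∧ ¬p0) ∧ p0 = False
      p0 ∧ ¬p0 = False
        ¬p0 = False
  (p1 → (¬p0 ∨ p3)) ∧ ((¬p0 → p2) ∨ (p1 ∨ p3)) = True
    p1 → (¬p0 ∨ p3) = True
      ¬p0 ∨ p3 = True
        ¬p0 = False
    (¬p0 → p2) ∨ (p1 ∨ p3) = True
      ¬p0 → p2 = True
        ¬p0 = False
      p1 ∨ p3 = True
Both conjuncts True, so the formula holds.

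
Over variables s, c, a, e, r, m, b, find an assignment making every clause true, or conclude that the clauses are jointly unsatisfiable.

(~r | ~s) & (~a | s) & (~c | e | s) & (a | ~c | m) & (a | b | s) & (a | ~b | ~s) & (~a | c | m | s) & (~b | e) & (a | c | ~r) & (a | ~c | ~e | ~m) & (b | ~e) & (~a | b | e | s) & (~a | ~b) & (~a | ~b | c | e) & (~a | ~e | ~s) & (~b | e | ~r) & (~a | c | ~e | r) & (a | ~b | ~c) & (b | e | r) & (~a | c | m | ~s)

s = False, c = False, a = False, e = True, r = False, m = True, b = True

Set s = False.
  then (~a | s) forces a = False.
  then (a | b | s) forces b = True.
  then (~b | e) forces e = True.
  then (a | ~b | ~c) forces c = False.
  then (a | c | ~r) forces r = False.
Set m = True.
All clauses satisfied.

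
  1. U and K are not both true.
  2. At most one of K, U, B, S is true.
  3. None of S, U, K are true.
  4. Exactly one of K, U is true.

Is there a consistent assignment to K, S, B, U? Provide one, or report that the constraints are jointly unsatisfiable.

Unsatisfiable

Case K = True:
  Constraint (3) is violated (K=T) — contradiction.
Case K = False:
  (3) forces S = False.
  (3) forces U = False.
  Constraint (4) is violated (K=F, U=F) — contradiction.
Both cases fail — unsatisfiable.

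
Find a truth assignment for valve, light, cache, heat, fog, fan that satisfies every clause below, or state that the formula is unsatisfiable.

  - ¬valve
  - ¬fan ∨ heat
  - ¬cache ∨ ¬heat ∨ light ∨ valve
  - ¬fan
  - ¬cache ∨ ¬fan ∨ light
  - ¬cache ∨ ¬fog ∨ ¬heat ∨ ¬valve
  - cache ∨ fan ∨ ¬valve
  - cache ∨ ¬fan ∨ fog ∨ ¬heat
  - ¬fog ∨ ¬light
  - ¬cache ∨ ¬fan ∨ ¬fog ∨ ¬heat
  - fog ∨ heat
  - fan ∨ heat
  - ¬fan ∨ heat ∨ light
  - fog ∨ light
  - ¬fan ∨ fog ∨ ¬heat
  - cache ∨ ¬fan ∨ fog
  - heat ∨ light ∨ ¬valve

valve = False; light = True; cache = False; heat = True; fog = False; fan = False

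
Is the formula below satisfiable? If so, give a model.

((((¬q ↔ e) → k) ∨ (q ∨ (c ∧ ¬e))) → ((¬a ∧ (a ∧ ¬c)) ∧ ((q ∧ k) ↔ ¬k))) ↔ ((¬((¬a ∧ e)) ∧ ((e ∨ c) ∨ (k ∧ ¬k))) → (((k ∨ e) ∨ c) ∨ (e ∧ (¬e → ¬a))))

a = True, e = True, c = False, k = False, q = False

  ((((¬q ↔ e) → k) ∨ (q ∨ (c ∧ ¬e))) → ((¬a ∧ (a ∧ ¬c)) ∧ ((q ∧ k) ↔ ¬k))) ↔ ((¬((¬a ∧ e)) ∧ ((e ∨ c) ∨ (k ∧ ¬k))) → (((k ∨ e) ∨ c) ∨ (e ∧ (¬e → ¬a)))) = True
    (((¬q ↔ e) → k) ∨ (q ∨ (c ∧ ¬e))) → ((¬a ∧ (a ∧ ¬c)) ∧ ((q ∧ k) ↔ ¬k)) = True
      ((¬q ↔ e) → k) ∨ (q ∨ (c ∧ ¬e)) = False
        (¬q ↔ e) → k = False
          ¬q ↔ e = True
            ¬q = True
        q ∨ (c ∧ ¬e) = False
          c ∧ ¬e = False
            ¬e = False
      (¬a ∧ (a ∧ ¬c)) ∧ ((q ∧ k) ↔ ¬k) = False
        ¬a ∧ (a ∧ ¬c) = False
          ¬a = False
          a ∧ ¬c = True
            ¬c = True
        (q ∧ k) ↔ ¬k = False
          q ∧ k = False
          ¬k = True
    (¬((¬a ∧ e)) ∧ ((e ∨ c) ∨ (k ∧ ¬k))) → (((k ∨ e) ∨ c) ∨ (e ∧ (¬e → ¬a))) = True
      ¬((¬a ∧ e)) ∧ ((e ∨ c) ∨ (k ∧ ¬k)) = True
        ¬((¬a ∧ e)) = True
          ¬a ∧ e = False
            ¬a = False
        (e ∨ c) ∨ (k ∧ ¬k) = True
          e ∨ c = True
          k ∧ ¬k = False
            ¬k = True
      ((k ∨ e) ∨ c) ∨ (e ∧ (¬e → ¬a)) = True
        (k ∨ e) ∨ c = True
          k ∨ e = True
        e ∧ (¬e → ¬a) = True
          ¬e → ¬a = True
            ¬e = False
            ¬a = False
The formula evaluates to True.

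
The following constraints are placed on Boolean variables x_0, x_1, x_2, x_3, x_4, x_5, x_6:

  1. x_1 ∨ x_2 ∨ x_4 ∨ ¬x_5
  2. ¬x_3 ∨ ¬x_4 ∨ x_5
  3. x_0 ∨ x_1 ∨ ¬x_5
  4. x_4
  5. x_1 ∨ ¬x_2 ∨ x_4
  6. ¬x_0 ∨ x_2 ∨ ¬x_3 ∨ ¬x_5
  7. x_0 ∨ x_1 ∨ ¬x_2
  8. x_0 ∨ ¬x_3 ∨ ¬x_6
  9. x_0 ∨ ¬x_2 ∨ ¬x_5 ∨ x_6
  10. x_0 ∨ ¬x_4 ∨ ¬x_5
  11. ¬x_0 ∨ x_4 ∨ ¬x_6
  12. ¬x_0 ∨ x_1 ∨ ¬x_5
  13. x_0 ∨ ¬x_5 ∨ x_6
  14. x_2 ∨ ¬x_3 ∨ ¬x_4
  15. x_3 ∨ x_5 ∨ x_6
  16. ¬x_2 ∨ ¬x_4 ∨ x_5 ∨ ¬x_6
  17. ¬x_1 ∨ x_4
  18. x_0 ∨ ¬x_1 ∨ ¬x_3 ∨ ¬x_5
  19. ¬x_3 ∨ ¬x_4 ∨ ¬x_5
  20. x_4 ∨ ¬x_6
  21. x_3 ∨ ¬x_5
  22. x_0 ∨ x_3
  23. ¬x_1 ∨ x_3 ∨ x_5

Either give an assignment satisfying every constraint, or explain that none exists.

x_0: True, x_1: False, x_2: False, x_3: False, x_4: True, x_5: False, x_6: True

Unit clause (x_4) forces x_4 = True.
Try x_0 = False:
  (x_0 ∨ ¬x_4 ∨ ¬x_5) forces x_5 = False.
  (¬x_3 ∨ ¬x_4 ∨ x_5) forces x_3 = False.
  clause (x_0 ∨ x_3) is falsified — backtrack.
So x_0 = True.
Set x_1 = False.
  then (¬x_0 ∨ x_1 ∨ ¬x_5) forces x_5 = False.
  then (¬x_3 ∨ ¬x_4 ∨ x_5) forces x_3 = False.
  then (x_3 ∨ x_5 ∨ x_6) forces x_6 = True.
  then (¬x_2 ∨ ¬x_4 ∨ x_5 ∨ ¬x_6) forces x_2 = False.
All clauses satisfied.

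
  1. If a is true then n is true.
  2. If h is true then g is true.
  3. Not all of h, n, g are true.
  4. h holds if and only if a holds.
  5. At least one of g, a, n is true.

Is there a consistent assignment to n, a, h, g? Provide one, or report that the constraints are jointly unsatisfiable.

n=T; a=F; h=F; g=T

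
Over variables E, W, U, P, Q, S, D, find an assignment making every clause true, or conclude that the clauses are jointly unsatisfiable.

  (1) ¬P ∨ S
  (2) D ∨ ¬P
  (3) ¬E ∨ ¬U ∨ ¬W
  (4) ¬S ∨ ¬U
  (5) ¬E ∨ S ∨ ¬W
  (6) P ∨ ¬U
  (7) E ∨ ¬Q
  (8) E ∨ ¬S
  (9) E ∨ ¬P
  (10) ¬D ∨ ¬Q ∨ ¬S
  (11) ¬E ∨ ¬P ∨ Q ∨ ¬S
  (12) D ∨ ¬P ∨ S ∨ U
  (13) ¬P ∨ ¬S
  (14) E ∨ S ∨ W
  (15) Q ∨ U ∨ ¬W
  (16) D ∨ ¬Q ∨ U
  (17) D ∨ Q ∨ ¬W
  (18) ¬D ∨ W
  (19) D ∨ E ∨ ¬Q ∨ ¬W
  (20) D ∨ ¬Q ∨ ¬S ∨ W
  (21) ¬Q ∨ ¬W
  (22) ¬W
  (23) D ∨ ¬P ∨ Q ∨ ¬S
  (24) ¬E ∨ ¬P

E = True; W = False; U = False; P = False; Q = False; S = True; D = False

Unit clause (¬W) forces W = False.
In (¬D ∨ W) only ¬D is left, so D = False.
In (D ∨ ¬P) only ¬P is left, so P = False.
In (P ∨ ¬U) only ¬U is left, so U = False.
In (D ∨ ¬Q ∨ U) only ¬Q is left, so Q = False.
Set E = True.
Set S = True.
All clauses satisfied.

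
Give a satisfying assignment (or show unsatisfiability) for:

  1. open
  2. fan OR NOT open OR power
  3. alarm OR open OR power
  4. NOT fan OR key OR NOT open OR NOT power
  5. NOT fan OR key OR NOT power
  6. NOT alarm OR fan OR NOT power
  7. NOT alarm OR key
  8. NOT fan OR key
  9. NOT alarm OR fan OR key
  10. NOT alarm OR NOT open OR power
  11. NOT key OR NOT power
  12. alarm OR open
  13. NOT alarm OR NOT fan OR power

open: True, power: True, alarm: False, key: False, fan: False

Unit clause (open) forces open = True.
Set power = True.
  then (NOT key OR NOT power) forces key = False.
  then (NOT fan OR key OR NOT open OR NOT power) forces fan = False.
  then (NOT alarm OR fan OR NOT power) forces alarm = False.
All clauses satisfied.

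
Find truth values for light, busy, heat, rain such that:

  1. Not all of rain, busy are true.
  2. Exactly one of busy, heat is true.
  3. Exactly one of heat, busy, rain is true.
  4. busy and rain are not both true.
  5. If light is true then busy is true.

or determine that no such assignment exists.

light = False, busy = False, heat = True, rain = False

  (1) {rain, busy}: 0/2 true — not all ✓
  (2) {busy, heat}: 1 true — exactly one ✓
  (3) {heat, busy, rain}: 1 true — exactly one ✓
  (4) busy=F, rain=F — not both ✓
  (5) light=F ⇒ busy: vacuous ✓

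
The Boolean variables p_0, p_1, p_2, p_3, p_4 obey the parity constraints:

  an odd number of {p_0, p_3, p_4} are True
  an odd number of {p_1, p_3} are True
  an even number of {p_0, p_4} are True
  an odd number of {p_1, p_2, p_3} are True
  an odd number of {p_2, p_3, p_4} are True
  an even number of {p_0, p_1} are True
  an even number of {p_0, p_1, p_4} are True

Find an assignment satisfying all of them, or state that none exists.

p_0 = False, p_1 = False, p_2 = False, p_3 = True, p_4 = False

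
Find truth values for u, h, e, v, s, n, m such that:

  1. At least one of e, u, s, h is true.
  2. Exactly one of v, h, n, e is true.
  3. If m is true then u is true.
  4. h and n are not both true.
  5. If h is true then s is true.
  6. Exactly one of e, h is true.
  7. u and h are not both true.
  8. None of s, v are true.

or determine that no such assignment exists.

u = True, h = False, e = True, v = False, s = False, n = False, m = False

  (1) {e, u, s, h}: 2 true — at least one ✓
  (2) {v, h, n, e}: 1 true — exactly one ✓
  (3) m=F ⇒ u: vacuous ✓
  (4) h=F, n=F — not both ✓
  (5) h=F ⇒ s: vacuous ✓
  (6) {e, h}: 1 true — exactly one ✓
  (7) u=T, h=F — not both ✓
  (8) {s, v}: 0 true — none ✓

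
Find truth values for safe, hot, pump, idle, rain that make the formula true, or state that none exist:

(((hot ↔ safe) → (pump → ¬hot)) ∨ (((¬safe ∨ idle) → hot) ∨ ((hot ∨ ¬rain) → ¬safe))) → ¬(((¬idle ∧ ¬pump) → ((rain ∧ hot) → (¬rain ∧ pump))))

safe=T, hot=T, pump=F, idle=F, rain=T

  (((hot ↔ safe) → (pump → ¬hot)) ∨ (((¬safe ∨ idle) → hot) ∨ ((hot ∨ ¬rain) → ¬safe))) → ¬(((¬idle ∧ ¬pump) → ((rain ∧ hot) → (¬rain ∧ pump)))) = True
    ((hot ↔ safe) → (pump → ¬hot)) ∨ (((¬safe ∨ idle) → hot) ∨ ((hot ∨ ¬rain) → ¬safe)) = True
      (hot ↔ safe) → (pump → ¬hot) = True
        hot ↔ safe = True
        pump → ¬hot = True
          ¬hot = False
      ((¬safe ∨ idle) → hot) ∨ ((hot ∨ ¬rain) → ¬safe) = True
        (¬safe ∨ idle) → hot = True
          ¬safe ∨ idle = False
            ¬safe = False
        (hot ∨ ¬rain) → ¬safe = False
          hot ∨ ¬rain = True
            ¬rain = False
          ¬safe = False
    ¬(((¬idle ∧ ¬pump) → ((rain ∧ hot) → (¬rain ∧ pump)))) = True
      (¬idle ∧ ¬pump) → ((rain ∧ hot) → (¬rain ∧ pump)) = False
        ¬idle ∧ ¬pump = True
          ¬idle = True
          ¬pump = True
        (rain ∧ hot) → (¬rain ∧ pump) = False
          rain ∧ hot = True
          ¬rain ∧ pump = False
            ¬rain = False
The formula evaluates to True.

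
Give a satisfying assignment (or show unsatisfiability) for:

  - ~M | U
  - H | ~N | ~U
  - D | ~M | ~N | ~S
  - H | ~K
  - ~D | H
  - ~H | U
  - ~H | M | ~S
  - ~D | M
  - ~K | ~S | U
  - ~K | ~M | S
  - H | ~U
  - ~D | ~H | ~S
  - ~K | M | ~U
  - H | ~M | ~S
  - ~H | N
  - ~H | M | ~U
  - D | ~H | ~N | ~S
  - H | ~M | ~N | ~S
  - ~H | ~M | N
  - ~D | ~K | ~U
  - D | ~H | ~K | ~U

D: False, N: True, H: False, K: False, U: False, S: False, M: False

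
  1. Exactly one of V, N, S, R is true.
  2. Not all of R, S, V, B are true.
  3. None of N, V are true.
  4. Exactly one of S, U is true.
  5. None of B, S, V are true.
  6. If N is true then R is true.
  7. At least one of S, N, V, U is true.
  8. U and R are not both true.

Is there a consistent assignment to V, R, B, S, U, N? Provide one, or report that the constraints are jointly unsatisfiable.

The formula is unsatisfiable.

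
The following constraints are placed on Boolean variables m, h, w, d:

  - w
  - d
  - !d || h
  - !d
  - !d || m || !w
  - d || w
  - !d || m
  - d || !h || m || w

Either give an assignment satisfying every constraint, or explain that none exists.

Case d = True:
  Clause (!d) is falsified — contradiction.
Case d = False:
  Clause (d) is falsified — contradiction.
Both cases fail, so the formula is unsatisfiable.

The formula is unsatisfiable.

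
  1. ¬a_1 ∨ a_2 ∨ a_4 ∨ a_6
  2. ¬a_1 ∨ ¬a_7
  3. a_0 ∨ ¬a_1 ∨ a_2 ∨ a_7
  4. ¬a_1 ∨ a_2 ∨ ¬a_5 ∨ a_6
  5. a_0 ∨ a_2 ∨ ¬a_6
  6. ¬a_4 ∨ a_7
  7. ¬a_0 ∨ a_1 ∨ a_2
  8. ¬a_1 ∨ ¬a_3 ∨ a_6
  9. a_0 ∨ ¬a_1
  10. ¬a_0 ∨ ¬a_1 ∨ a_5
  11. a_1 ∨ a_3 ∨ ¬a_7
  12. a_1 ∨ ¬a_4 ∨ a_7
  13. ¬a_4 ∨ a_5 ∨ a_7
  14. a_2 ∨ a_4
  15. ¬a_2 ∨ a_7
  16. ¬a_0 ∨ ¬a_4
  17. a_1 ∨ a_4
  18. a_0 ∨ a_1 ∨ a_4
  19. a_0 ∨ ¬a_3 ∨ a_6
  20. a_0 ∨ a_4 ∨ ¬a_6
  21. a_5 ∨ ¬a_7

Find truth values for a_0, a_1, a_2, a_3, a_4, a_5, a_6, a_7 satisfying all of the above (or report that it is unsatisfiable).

Try a_0 = True:
  (¬a_0 ∨ ¬a_4) forces a_4 = False.
  (a_2 ∨ a_4) forces a_2 = True.
  (¬a_2 ∨ a_7) forces a_7 = True.
  (¬a_1 ∨ ¬a_7) forces a_1 = False.
  clause (a_1 ∨ a_4) is falsified — backtrack.
So a_0 = False.
  then (a_0 ∨ ¬a_1) forces a_1 = False.
  then (a_1 ∨ a_4) forces a_4 = True.
  then (¬a_4 ∨ a_7) forces a_7 = True.
  then (a_1 ∨ a_3 ∨ ¬a_7) forces a_3 = True.
  then (a_0 ∨ ¬a_3 ∨ a_6) forces a_6 = True.
  then (a_5 ∨ ¬a_7) forces a_5 = True.
  then (a_0 ∨ a_2 ∨ ¬a_6) forces a_2 = True.
All clauses satisfied.

a_0: False, a_1: False, a_2: True, a_3: True, a_4: True, a_5: True, a_6: True, a_7: True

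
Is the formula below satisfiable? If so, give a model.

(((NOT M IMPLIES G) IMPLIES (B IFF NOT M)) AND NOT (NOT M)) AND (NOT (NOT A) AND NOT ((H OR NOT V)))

G: True, M: True, V: True, H: False, B: False, A: True

  ((NOT M IMPLIES G) IMPLIES (B IFF NOT M)) AND NOT (NOT M) = True
    (NOT M IMPLIES G) IMPLIES (B IFF NOT M) = True
      NOT M IMPLIES G = True
        NOT M = False
      B IFF NOT M = True
        NOT M = False
    NOT (NOT M) = True
      NOT M = False
  NOT (NOT A) AND NOT ((H OR NOT V)) = True
    NOT (NOT A) = True
      NOT A = False
    NOT ((H OR NOT V)) = True
      H OR NOT V = False
        NOT V = False
Both conjuncts True, so the formula holds.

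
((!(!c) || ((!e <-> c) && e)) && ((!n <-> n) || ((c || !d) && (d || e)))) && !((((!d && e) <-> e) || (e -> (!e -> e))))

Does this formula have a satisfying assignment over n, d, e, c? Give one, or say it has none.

The conjunct !((((!d && e) <-> e) || (e -> (!e -> e)))) is unsatisfiable on its own:
  d=F, e=F: evaluates to False.
  d=F, e=T: evaluates to False.
  d=T, e=F: evaluates to False.
  d=T, e=T: evaluates to False.
So the whole conjunction is unsatisfiable.

Unsatisfiable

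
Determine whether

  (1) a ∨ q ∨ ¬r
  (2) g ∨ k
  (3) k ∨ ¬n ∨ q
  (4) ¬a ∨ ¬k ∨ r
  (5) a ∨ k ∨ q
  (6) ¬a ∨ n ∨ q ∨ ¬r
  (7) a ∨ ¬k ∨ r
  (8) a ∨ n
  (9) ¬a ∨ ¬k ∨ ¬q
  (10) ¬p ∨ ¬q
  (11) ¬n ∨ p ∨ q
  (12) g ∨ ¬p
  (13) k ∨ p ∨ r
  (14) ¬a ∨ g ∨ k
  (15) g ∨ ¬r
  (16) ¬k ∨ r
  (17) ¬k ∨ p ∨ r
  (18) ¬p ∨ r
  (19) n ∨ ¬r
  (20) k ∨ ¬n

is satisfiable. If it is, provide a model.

Set a = True.
Try g = False:
  (g ∨ k) forces k = True.
  (¬a ∨ ¬k ∨ r) forces r = True.
  clause (g ∨ ¬r) is falsified — backtrack.
So g = True.
Set r = True.
  then (n ∨ ¬r) forces n = True.
  then (k ∨ ¬n) forces k = True.
  then (¬a ∨ ¬k ∨ ¬q) forces q = False.
  then (¬n ∨ p ∨ q) forces p = True.
All clauses satisfied.

a=T; g=T; r=T; q=F; p=T; k=T; n=T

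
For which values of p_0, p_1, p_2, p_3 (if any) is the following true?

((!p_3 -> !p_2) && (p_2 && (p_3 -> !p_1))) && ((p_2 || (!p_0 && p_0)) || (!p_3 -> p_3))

p_0 = False; p_1 = False; p_2 = True; p_3 = True

  (!p_3 -> !p_2) && (p_2 && (p_3 -> !p_1)) = True
    !p_3 -> !p_2 = True
      !p_3 = False
      !p_2 = False
    p_2 && (p_3 -> !p_1) = True
      p_3 -> !p_1 = True
        !p_1 = True
  (p_2 || (!p_0 && p_0)) || (!p_3 -> p_3) = True
    p_2 || (!p_0 && p_0) = True
      !p_0 && p_0 = False
        !p_0 = True
    !p_3 -> p_3 = True
      !p_3 = False
Both conjuncts True, so the formula holds.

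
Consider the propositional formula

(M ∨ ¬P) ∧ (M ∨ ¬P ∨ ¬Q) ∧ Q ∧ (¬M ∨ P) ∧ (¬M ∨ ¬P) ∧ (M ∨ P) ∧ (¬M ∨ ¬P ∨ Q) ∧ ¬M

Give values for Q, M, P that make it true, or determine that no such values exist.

No satisfying assignment exists.

Case M = True:
  Clause (¬M) is falsified — contradiction.
Case M = False:
  (M ∨ ¬P) forces P = False.
  Clause (M ∨ P) is falsified — contradiction.
Both cases fail, so the formula is unsatisfiable.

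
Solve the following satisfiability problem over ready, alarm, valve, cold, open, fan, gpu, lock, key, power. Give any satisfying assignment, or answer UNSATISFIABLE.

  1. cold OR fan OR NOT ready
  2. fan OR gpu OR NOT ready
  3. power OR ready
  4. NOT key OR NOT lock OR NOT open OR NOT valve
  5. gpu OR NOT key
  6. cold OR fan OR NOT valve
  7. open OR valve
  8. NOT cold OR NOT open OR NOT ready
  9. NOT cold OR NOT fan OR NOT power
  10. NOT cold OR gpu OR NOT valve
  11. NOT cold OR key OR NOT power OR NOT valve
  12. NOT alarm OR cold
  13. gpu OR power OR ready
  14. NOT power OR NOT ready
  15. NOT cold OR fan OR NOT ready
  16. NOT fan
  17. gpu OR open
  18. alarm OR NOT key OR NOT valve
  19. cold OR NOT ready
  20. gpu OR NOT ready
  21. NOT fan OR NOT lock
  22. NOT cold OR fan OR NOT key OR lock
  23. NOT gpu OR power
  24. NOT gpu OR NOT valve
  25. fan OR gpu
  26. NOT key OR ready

ready = False, alarm = False, valve = False, cold = False, open = True, fan = False, gpu = True, lock = True, key = False, power = True

Unit clause (NOT fan) forces fan = False.
In (fan OR gpu) only gpu is left, so gpu = True.
In (NOT gpu OR power) only power is left, so power = True.
In (NOT gpu OR NOT valve) only NOT valve is left, so valve = False.
In (open OR valve) only open is left, so open = True.
In (NOT power OR NOT ready) only NOT ready is left, so ready = False.
In (NOT key OR ready) only NOT key is left, so key = False.
Set alarm = False.
Set cold = False.
Set lock = True.
All clauses satisfied.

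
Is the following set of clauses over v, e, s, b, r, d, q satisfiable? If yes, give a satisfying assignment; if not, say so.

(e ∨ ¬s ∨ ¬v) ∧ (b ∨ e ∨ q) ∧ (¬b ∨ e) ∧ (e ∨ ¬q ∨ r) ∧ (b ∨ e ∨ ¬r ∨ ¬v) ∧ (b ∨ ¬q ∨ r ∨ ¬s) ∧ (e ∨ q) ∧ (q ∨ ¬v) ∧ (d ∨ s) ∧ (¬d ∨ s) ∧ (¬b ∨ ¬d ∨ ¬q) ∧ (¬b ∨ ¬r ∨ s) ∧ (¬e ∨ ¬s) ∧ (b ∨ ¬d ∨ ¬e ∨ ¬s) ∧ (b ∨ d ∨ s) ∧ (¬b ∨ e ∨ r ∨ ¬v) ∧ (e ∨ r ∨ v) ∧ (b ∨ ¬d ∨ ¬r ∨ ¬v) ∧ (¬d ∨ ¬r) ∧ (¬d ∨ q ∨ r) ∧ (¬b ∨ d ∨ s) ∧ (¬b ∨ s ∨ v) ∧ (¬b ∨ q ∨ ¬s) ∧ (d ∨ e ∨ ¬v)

Set v = False.
Try e = True:
  (¬e ∨ ¬s) forces s = False.
  (d ∨ s) forces d = True.
  clause (¬d ∨ s) is falsified — backtrack.
So e = False.
  then (¬b ∨ e) forces b = False.
  then (e ∨ q) forces q = True.
  then (e ∨ r ∨ v) forces r = True.
  then (¬d ∨ ¬r) forces d = False.
  then (d ∨ s) forces s = True.
All clauses satisfied.

v=F, e=F, s=T, b=F, r=T, d=F, q=T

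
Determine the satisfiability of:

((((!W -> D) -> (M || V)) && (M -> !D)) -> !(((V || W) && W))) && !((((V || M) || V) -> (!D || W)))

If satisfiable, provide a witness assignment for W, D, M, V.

W = False, D = True, M = True, V = False

  (((!W -> D) -> (M || V)) && (M -> !D)) -> !(((V || W) && W)) = True
    ((!W -> D) -> (M || V)) && (M -> !D) = False
      (!W -> D) -> (M || V) = True
        !W -> D = True
          !W = True
        M || V = True
      M -> !D = False
        !D = False
    !(((V || W) && W)) = True
      (V || W) && W = False
        V || W = False
  !((((V || M) || V) -> (!D || W))) = True
    ((V || M) || V) -> (!D || W) = False
      (V || M) || V = True
        V || M = True
      !D || W = False
        !D = False
Both conjuncts True, so the formula holds.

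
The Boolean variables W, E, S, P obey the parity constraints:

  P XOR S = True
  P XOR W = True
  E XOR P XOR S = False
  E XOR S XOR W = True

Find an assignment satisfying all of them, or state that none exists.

W: True, E: True, S: True, P: False

P XOR S = F XOR T = True ✓
P XOR W = F XOR T = True ✓
E XOR P XOR S = T XOR F XOR T = False ✓
E XOR S XOR W = T XOR T XOR T = True ✓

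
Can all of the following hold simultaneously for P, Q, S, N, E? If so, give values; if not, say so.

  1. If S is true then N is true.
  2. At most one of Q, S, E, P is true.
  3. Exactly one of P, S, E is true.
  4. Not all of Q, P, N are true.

P: True; Q: False; S: False; N: True; E: False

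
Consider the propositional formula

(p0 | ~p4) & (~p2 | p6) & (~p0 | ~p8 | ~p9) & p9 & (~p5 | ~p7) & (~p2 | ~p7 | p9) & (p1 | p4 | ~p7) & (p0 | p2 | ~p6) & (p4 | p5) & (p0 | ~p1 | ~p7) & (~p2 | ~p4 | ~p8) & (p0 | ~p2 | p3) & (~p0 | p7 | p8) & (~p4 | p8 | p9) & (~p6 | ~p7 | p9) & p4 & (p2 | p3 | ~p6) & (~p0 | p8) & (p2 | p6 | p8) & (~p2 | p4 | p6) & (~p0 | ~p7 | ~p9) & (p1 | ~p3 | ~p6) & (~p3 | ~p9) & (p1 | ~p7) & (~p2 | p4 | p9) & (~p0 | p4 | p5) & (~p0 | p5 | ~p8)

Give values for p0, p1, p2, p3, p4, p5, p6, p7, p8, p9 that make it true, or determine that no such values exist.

Unsatisfiable — no assignment works.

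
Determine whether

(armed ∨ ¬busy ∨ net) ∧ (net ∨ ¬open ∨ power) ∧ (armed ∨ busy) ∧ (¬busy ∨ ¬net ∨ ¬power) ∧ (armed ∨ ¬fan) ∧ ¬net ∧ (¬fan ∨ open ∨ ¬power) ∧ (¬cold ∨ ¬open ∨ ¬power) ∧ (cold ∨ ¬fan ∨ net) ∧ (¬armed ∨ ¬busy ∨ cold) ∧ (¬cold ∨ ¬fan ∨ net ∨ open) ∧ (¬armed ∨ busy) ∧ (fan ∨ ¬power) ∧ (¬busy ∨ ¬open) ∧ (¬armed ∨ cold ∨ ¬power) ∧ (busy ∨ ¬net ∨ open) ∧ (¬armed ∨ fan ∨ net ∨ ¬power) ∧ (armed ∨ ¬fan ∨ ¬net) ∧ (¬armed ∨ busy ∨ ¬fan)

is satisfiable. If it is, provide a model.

Unit clause (¬net) forces net = False.
Try power = True:
  (fan ∨ ¬power) forces fan = True.
  (armed ∨ ¬fan) forces armed = True.
  (¬fan ∨ open ∨ ¬power) forces open = True.
  (¬cold ∨ ¬open ∨ ¬power) forces cold = False.
  clause (cold ∨ ¬fan ∨ net) is falsified — backtrack.
So power = False.
  then (net ∨ ¬open ∨ power) forces open = False.
Try armed = False:
  (armed ∨ ¬busy ∨ net) forces busy = False.
  clause (armed ∨ busy) is falsified — backtrack.
So armed = True.
  then (¬armed ∨ busy) forces busy = True.
  then (¬armed ∨ ¬busy ∨ cold) forces cold = True.
  then (¬cold ∨ ¬fan ∨ net ∨ open) forces fan = False.
All clauses satisfied.

power = False, armed = True, cold = True, net = False, fan = False, open = False, busy = True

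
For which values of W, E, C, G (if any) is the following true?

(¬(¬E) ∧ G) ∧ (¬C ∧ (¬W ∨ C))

W = False, E = True, C = False, G = True

  ¬(¬E) ∧ G = True
    ¬(¬E) = True
      ¬E = False
  ¬C ∧ (¬W ∨ C) = True
    ¬C = True
    ¬W ∨ C = True
      ¬W = True
Both conjuncts True, so the formula holds.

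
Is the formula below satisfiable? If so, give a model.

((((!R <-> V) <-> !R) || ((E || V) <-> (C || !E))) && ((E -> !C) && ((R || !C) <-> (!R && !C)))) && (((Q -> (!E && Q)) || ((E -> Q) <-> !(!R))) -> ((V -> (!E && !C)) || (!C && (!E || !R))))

C = False, Q = True, E = False, V = True, R = False

  (((!R <-> V) <-> !R) || ((E || V) <-> (C || !E))) && ((E -> !C) && ((R || !C) <-> (!R && !C))) = True
    ((!R <-> V) <-> !R) || ((E || V) <-> (C || !E)) = True
      (!R <-> V) <-> !R = True
        !R <-> V = True
          !R = True
        !R = True
      (E || V) <-> (C || !E) = True
        E || V = True
        C || !E = True
          !E = True
    (E -> !C) && ((R || !C) <-> (!R && !C)) = True
      E -> !C = True
        !C = True
      (R || !C) <-> (!R && !C) = True
        R || !C = True
          !C = True
        !R && !C = True
          !R = True
          !C = True
  ((Q -> (!E && Q)) || ((E -> Q) <-> !(!R))) -> ((V -> (!E && !C)) || (!C && (!E || !R))) = True
    (Q -> (!E && Q)) || ((E -> Q) <-> !(!R)) = True
      Q -> (!E && Q) = True
        !E && Q = True
          !E = True
      (E -> Q) <-> !(!R) = False
        E -> Q = True
        !(!R) = False
          !R = True
    (V -> (!E && !C)) || (!C && (!E || !R)) = True
      V -> (!E && !C) = True
        !E && !C = True
          !E = True
          !C = True
      !C && (!E || !R) = True
        !C = True
        !E || !R = True
          !E = True
          !R = True
Both conjuncts True, so the formula holds.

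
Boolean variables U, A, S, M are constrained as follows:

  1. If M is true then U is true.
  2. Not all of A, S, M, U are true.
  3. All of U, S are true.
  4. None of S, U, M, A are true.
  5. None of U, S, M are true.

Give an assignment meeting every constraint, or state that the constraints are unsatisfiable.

UNSATISFIABLE

Case U = True:
  Constraint (4) is violated (U=T) — contradiction.
Case U = False:
  Constraint (3) is violated (U=F) — contradiction.
Both cases fail — unsatisfiable.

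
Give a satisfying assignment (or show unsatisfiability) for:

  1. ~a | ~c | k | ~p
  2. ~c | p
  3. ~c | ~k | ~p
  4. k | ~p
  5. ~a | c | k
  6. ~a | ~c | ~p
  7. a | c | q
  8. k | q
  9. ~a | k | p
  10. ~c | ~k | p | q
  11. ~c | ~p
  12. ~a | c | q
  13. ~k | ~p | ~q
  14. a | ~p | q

Set q = True.
Set k = True.
  then (~k | ~p | ~q) forces p = False.
  then (~c | p) forces c = False.
Set a = False.
All clauses satisfied.

q = True, k = True, c = False, p = False, a = False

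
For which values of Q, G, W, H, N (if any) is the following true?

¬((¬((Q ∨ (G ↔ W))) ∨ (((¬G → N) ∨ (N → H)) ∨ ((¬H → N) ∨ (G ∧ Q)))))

Case N = True: the formula becomes ¬((¬((Q ∨ (G ↔ W))) ∨ True)) = False.
Case N = False: the formula becomes ¬((¬((Q ∨ (G ↔ W))) ∨ True)) = False.
Both cases fail — unsatisfiable.

UNSATISFIABLE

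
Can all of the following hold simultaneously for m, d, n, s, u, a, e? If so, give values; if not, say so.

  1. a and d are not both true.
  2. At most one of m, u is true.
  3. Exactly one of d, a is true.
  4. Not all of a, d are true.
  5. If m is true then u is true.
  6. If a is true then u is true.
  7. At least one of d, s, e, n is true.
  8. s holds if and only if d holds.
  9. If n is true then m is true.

m=F; d=T; n=F; s=T; u=T; a=F; e=T

  (1) a=F, d=T — not both ✓
  (2) {m, u}: 1 true — at most one ✓
  (3) {d, a}: 1 true — exactly one ✓
  (4) {a, d}: 1/2 true — not all ✓
  (5) m=F ⇒ u: vacuous ✓
  (6) a=F ⇒ u: vacuous ✓
  (7) {d, s, e, n}: 3 true — at least one ✓
  (8) s=T, d=T — same ✓
  (9) n=F ⇒ m: vacuous ✓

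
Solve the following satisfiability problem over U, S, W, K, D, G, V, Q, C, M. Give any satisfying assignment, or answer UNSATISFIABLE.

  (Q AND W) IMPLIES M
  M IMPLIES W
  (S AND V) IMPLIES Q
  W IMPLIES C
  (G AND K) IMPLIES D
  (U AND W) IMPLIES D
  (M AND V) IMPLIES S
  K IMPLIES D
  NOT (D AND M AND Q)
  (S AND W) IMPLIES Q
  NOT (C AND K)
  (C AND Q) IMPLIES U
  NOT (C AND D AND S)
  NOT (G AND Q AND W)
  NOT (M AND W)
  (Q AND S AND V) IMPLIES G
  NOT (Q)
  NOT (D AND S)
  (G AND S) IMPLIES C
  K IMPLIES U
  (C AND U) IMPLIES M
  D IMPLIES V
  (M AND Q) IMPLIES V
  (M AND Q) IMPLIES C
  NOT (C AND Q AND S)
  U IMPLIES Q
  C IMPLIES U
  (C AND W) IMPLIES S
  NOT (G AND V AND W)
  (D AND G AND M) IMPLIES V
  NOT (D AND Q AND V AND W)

Unit clause (NOT Q) forces Q = False.
In (Q OR NOT U) only NOT U is left, so U = False.
In (NOT K OR U) only NOT K is left, so K = False.
In (NOT C OR U) only NOT C is left, so C = False.
In (C OR NOT W) only NOT W is left, so W = False.
In (NOT M OR W) only NOT M is left, so M = False.
Set S = False.
Set D = False.
Set G = True.
Set V = True.
All clauses satisfied.

U: False, S: False, W: False, K: False, D: False, G: True, V: True, Q: False, C: False, M: False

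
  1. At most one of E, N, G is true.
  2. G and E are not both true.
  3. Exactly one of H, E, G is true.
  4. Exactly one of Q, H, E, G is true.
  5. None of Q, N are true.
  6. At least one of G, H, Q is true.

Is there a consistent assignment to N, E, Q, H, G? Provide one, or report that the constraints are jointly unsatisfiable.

N=F; E=F; Q=F; H=T; G=F

  (1) {E, N, G}: 0 true — at most one ✓
  (2) G=F, E=F — not both ✓
  (3) {H, E, G}: 1 true — exactly one ✓
  (4) {Q, H, E, G}: 1 true — exactly one ✓
  (5) {Q, N}: 0 true — none ✓
  (6) {G, H, Q}: 1 true — at least one ✓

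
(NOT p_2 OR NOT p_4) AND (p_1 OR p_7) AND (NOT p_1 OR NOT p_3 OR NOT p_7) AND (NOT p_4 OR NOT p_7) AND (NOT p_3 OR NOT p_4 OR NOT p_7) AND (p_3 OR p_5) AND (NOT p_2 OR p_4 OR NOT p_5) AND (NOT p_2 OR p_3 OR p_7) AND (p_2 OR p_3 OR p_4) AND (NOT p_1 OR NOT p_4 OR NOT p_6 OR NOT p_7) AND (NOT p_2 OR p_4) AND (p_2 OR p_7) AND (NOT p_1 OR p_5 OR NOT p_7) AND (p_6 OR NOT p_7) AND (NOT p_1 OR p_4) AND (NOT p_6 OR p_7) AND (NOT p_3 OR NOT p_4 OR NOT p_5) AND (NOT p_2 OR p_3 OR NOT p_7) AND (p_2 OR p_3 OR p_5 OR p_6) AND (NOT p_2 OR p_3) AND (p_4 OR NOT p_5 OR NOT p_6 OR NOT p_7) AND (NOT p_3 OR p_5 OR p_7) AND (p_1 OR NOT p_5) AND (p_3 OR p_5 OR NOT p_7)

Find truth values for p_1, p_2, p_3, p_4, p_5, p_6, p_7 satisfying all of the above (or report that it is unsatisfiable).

Try p_1 = True:
  (NOT p_1 OR p_4) forces p_4 = True.
  (NOT p_2 OR NOT p_4) forces p_2 = False.
  (NOT p_4 OR NOT p_7) forces p_7 = False.
  clause (p_2 OR p_7) is falsified — backtrack.
So p_1 = False.
  then (p_1 OR p_7) forces p_7 = True.
  then (NOT p_4 OR NOT p_7) forces p_4 = False.
  then (NOT p_2 OR p_4) forces p_2 = False.
  then (p_6 OR NOT p_7) forces p_6 = True.
  then (p_4 OR NOT p_5 OR NOT p_6 OR NOT p_7) forces p_5 = False.
  then (p_3 OR p_5 OR NOT p_7) forces p_3 = True.
All clauses satisfied.

p_1 = False, p_2 = False, p_3 = True, p_4 = False, p_5 = False, p_6 = True, p_7 = True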